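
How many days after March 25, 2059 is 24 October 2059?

Mar 25, 2059 → Apr 25, 2059: 31 days (March has 31).
Apr 25, 2059 → May 25, 2059: 30 days (April has 30).
May 25, 2059 → Jun 25, 2059: 31 days (May has 31).
Jun 25, 2059 → Jul 25, 2059: 30 days (June has 30).
Jul 25, 2059 → Aug 25, 2059: 31 days (July has 31).
Aug 25, 2059 → Sep 25, 2059: 31 days (August has 31).
Sep 25, 2059 → Oct 24, 2059: 29 days.
Total: 213 days.

213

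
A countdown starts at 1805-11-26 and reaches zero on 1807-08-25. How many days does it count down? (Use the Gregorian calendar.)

Nov 26, 1805 → Nov 26, 1806: 365 days.
Nov 26, 1806 → Dec 26, 1806: 30 days (November has 30).
Dec 26, 1806 → Jan 26, 1807: 31 days (December has 31).
Jan 26, 1807 → Feb 26, 1807: 31 days (January has 31).
Feb 26, 1807 → Mar 26, 1807: 28 days (February has 28).
Mar 26, 1807 → Apr 26, 1807: 31 days (March has 31).
Apr 26, 1807 → May 26, 1807: 30 days (April has 30).
May 26, 1807 → Jun 26, 1807: 31 days (May has 31).
Jun 26, 1807 → Jul 26, 1807: 30 days (June has 30).
Jul 26, 1807 → Aug 25, 1807: 30 days.
Total: 637 days.

637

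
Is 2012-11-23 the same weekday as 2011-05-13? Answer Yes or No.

From May 13, 2011 to Nov 23, 2012 is 560 days.
560 mod 7 = 0, so they are the same weekday.
(May 13, 2011 is a Friday; Nov 23, 2012 is a Friday.)

Yes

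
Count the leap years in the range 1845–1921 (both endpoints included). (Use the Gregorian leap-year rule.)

Multiples of 4 in [1845,1921]: 19.
Of those, multiples of 100: 1 (not leap unless ÷400).
Multiples of 400: 0.
Leap years = 19 − 1 + 0 = 18.

18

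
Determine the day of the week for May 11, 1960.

Wednesday

Doomsday rule: the anchor day for the 1900s is Wednesday. For year 60: 60÷12 = 5 r 0, and 0÷4 = 0, so 5+0+0 = 5.
Wednesday + 5 ≡ Monday — that's 1960's doomsday.
In May the doomsday date is May 9.
May 11 is 2 days after May 9; 2 mod 7 = 2, so Monday + 2 = Wednesday.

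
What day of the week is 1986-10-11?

Saturday

January 1, 1986 is a Wednesday.
Jan 1, 1986 → Feb 1, 1986: 31 days (January has 31).
Feb 1, 1986 → Mar 1, 1986: 28 days (February has 28).
Mar 1, 1986 → Apr 1, 1986: 31 days (March has 31).
Apr 1, 1986 → May 1, 1986: 30 days (April has 30).
May 1, 1986 → Jun 1, 1986: 31 days (May has 31).
Jun 1, 1986 → Jul 1, 1986: 30 days (June has 30).
Jul 1, 1986 → Aug 1, 1986: 31 days (July has 31).
Aug 1, 1986 → Sep 1, 1986: 31 days (August has 31).
Sep 1, 1986 → Oct 1, 1986: 30 days (September has 30).
Oct 1, 1986 → Oct 11, 1986: 10 days.
Total: 283 days.
283 mod 7 = 3, so Wednesday + 3 = Saturday.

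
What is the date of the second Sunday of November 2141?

November 12, 2141

November 1, 2141 is a Wednesday.
The first Sunday is therefore November 5 (4 days later).
The second Sunday is 5 + 1×7 = November 12.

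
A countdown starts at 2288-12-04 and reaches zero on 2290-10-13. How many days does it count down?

678

Dec 4, 2288 → Dec 4, 2289: 365 days.
Dec 4, 2289 → Jan 4, 2290: 31 days (December has 31).
Jan 4, 2290 → Feb 4, 2290: 31 days (January has 31).
Feb 4, 2290 → Mar 4, 2290: 28 days (February has 28).
Mar 4, 2290 → Apr 4, 2290: 31 days (March has 31).
Apr 4, 2290 → May 4, 2290: 30 days (April has 30).
May 4, 2290 → Jun 4, 2290: 31 days (May has 31).
Jun 4, 2290 → Jul 4, 2290: 30 days (June has 30).
Jul 4, 2290 → Aug 4, 2290: 31 days (July has 31).
Aug 4, 2290 → Sep 4, 2290: 31 days (August has 31).
Sep 4, 2290 → Oct 4, 2290: 30 days (September has 30).
Oct 4, 2290 → Oct 13, 2290: 9 days.
Total: 678 days.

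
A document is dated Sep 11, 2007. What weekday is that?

Tuesday

Doomsday rule: the anchor day for the 2000s is Tuesday. For year 07: 7÷12 = 0 r 7, and 7÷4 = 1, so 0+7+1 = 8.
Tuesday + 8 ≡ Wednesday — that's 2007's doomsday.
In September the doomsday date is Sep 5.
Sep 11 is 6 days after Sep 5; 6 mod 7 = 6, so Wednesday + 6 = Tuesday.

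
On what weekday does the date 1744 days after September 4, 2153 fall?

Wednesday

Sep 4, 2153 is a Tuesday.
1744 mod 7 = 1, so 1744 days after a Tuesday is Tuesday + 1 = Wednesday.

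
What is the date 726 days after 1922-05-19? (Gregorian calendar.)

May 14, 1924

+365 (one year) → May 19, 1923 (361 left).
May has 31 days: +13 → Jun 1, 1923 (348 left).
Jun has 30 days: +30 → Jul 1, 1923 (318 left).
Jul has 31 days: +31 → Aug 1, 1923 (287 left).
Aug has 31 days: +31 → Sep 1, 1923 (256 left).
Sep has 30 days: +30 → Oct 1, 1923 (226 left).
Oct has 31 days: +31 → Nov 1, 1923 (195 left).
Nov has 30 days: +30 → Dec 1, 1923 (165 left).
Dec has 31 days: +31 → Jan 1, 1924 (134 left).
Jan has 31 days: +31 → Feb 1, 1924 (103 left).
Feb has 29 days: +29 → Mar 1, 1924 (74 left).
Mar has 31 days: +31 → Apr 1, 1924 (43 left).
Apr has 30 days: +30 → May 1, 1924 (13 left).
+13 → May 14, 1924.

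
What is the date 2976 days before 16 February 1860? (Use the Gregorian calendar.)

−365 (one year) → Feb 16, 1859 (2611 left).
−365 (one year) → Feb 16, 1858 (2246 left).
−365 (one year) → Feb 16, 1857 (1881 left).
−366 (one year; includes Feb 29, 1856) → Feb 16, 1856 (1515 left).
−365 (one year) → Feb 16, 1855 (1150 left).
−365 (one year) → Feb 16, 1854 (785 left).
−365 (one year) → Feb 16, 1853 (420 left).
−366 (one year; includes Feb 29, 1852) → Feb 16, 1852 (54 left).
−16 → Jan 31, 1852 (end of Jan, 31 days; 38 left).
−31 → Dec 31, 1851 (end of Dec, 31 days; 7 left).
−7 → Dec 24, 1851.

December 24, 1851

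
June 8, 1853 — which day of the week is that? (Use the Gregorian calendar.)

Wednesday

Doomsday rule: the anchor day for the 1800s is Friday. For year 53: 53÷12 = 4 r 5, and 5÷4 = 1, so 4+5+1 = 10.
Friday + 10 ≡ Monday — that's 1853's doomsday.
In June the doomsday date is Jun 6.
Jun 8 is 2 days after Jun 6; 2 mod 7 = 2, so Monday + 2 = Wednesday.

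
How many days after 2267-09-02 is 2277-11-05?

3717

Sep 2, 2267 → Sep 2, 2268: 366 days (Feb 29, 2268 is in that span).
Sep 2, 2268 → Sep 2, 2269: 365 days.
Sep 2, 2269 → Sep 2, 2270: 365 days.
Sep 2, 2270 → Sep 2, 2271: 365 days.
Sep 2, 2271 → Sep 2, 2272: 366 days (Feb 29, 2272 is in that span).
Sep 2, 2272 → Sep 2, 2273: 365 days.
Sep 2, 2273 → Sep 2, 2274: 365 days.
Sep 2, 2274 → Sep 2, 2275: 365 days.
Sep 2, 2275 → Sep 2, 2276: 366 days (Feb 29, 2276 is in that span).
Sep 2, 2276 → Sep 2, 2277: 365 days.
Sep 2, 2277 → Oct 2, 2277: 30 days (September has 30).
Oct 2, 2277 → Nov 2, 2277: 31 days (October has 31).
Nov 2, 2277 → Nov 5, 2277: 3 days.
Total: 3717 days.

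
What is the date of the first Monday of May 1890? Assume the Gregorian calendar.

May 5, 1890

May 1, 1890 is a Thursday.
The first Monday is therefore May 5 (4 days later).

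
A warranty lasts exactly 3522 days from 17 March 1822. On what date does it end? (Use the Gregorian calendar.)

+365 (one year) → Mar 17, 1823 (3157 left).
+366 (one year; includes Feb 29, 1824) → Mar 17, 1824 (2791 left).
+365 (one year) → Mar 17, 1825 (2426 left).
+365 (one year) → Mar 17, 1826 (2061 left).
+365 (one year) → Mar 17, 1827 (1696 left).
+366 (one year; includes Feb 29, 1828) → Mar 17, 1828 (1330 left).
+365 (one year) → Mar 17, 1829 (965 left).
+365 (one year) → Mar 17, 1830 (600 left).
+365 (one year) → Mar 17, 1831 (235 left).
Mar has 31 days: +15 → Apr 1, 1831 (220 left).
Apr has 30 days: +30 → May 1, 1831 (190 left).
May has 31 days: +31 → Jun 1, 1831 (159 left).
Jun has 30 days: +30 → Jul 1, 1831 (129 left).
Jul has 31 days: +31 → Aug 1, 1831 (98 left).
Aug has 31 days: +31 → Sep 1, 1831 (67 left).
Sep has 30 days: +30 → Oct 1, 1831 (37 left).
Oct has 31 days: +31 → Nov 1, 1831 (6 left).
+6 → Nov 7, 1831.

November 7, 1831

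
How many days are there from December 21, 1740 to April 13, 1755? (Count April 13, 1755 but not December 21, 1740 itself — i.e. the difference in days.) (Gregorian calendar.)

5226

Dec 21, 1740 → Dec 21, 1741: 365 days.
Dec 21, 1741 → Dec 21, 1742: 365 days.
Dec 21, 1742 → Dec 21, 1743: 365 days.
Dec 21, 1743 → Dec 21, 1744: 366 days (Feb 29, 1744 is in that span).
Dec 21, 1744 → Dec 21, 1745: 365 days.
Dec 21, 1745 → Dec 21, 1746: 365 days.
Dec 21, 1746 → Dec 21, 1747: 365 days.
Dec 21, 1747 → Dec 21, 1748: 366 days (Feb 29, 1748 is in that span).
Dec 21, 1748 → Dec 21, 1749: 365 days.
Dec 21, 1749 → Dec 21, 1750: 365 days.
Dec 21, 1750 → Dec 21, 1751: 365 days.
Dec 21, 1751 → Dec 21, 1752: 366 days (Feb 29, 1752 is in that span).
Dec 21, 1752 → Dec 21, 1753: 365 days.
Dec 21, 1753 → Dec 21, 1754: 365 days.
Dec 21, 1754 → Jan 21, 1755: 31 days (December has 31).
Jan 21, 1755 → Feb 21, 1755: 31 days (January has 31).
Feb 21, 1755 → Mar 21, 1755: 28 days (February has 28).
Mar 21, 1755 → Apr 13, 1755: 23 days.
Total: 5226 days.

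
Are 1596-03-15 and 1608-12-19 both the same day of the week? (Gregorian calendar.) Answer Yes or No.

From Mar 15, 1596 to Dec 19, 1608 is 4662 days.
4662 mod 7 = 0, so they are the same weekday.
(Mar 15, 1596 is a Friday; Dec 19, 1608 is a Friday.)

Yes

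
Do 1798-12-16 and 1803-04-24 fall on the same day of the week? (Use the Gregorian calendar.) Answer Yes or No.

Yes

From Dec 16, 1798 to Apr 24, 1803 is 1589 days.
1589 mod 7 = 0, so they are the same weekday.
(Dec 16, 1798 is a Sunday; Apr 24, 1803 is a Sunday.)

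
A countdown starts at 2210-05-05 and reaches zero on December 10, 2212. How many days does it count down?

950

May 5, 2210 → May 5, 2211: 365 days.
May 5, 2211 → May 5, 2212: 366 days (Feb 29, 2212 is in that span).
May 5, 2212 → Jun 5, 2212: 31 days (May has 31).
Jun 5, 2212 → Jul 5, 2212: 30 days (June has 30).
Jul 5, 2212 → Aug 5, 2212: 31 days (July has 31).
Aug 5, 2212 → Sep 5, 2212: 31 days (August has 31).
Sep 5, 2212 → Oct 5, 2212: 30 days (September has 30).
Oct 5, 2212 → Nov 5, 2212: 31 days (October has 31).
Nov 5, 2212 → Dec 5, 2212: 30 days (November has 30).
Dec 5, 2212 → Dec 10, 2212: 5 days.
Total: 950 days.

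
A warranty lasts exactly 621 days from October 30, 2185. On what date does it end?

+365 (one year) → Oct 30, 2186 (256 left).
Oct has 31 days: +2 → Nov 1, 2186 (254 left).
Nov has 30 days: +30 → Dec 1, 2186 (224 left).
Dec has 31 days: +31 → Jan 1, 2187 (193 left).
Jan has 31 days: +31 → Feb 1, 2187 (162 left).
Feb has 28 days: +28 → Mar 1, 2187 (134 left).
Mar has 31 days: +31 → Apr 1, 2187 (103 left).
Apr has 30 days: +30 → May 1, 2187 (73 left).
May has 31 days: +31 → Jun 1, 2187 (42 left).
Jun has 30 days: +30 → Jul 1, 2187 (12 left).
+12 → Jul 13, 2187.

July 13, 2187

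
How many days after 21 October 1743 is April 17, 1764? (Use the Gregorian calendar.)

Oct 21, 1743 → Oct 21, 1744: 366 days (Feb 29, 1744 is in that span).
Oct 21, 1744 → Oct 21, 1745: 365 days.
Oct 21, 1745 → Oct 21, 1746: 365 days.
Oct 21, 1746 → Oct 21, 1747: 365 days.
Oct 21, 1747 → Oct 21, 1748: 366 days (Feb 29, 1748 is in that span).
Oct 21, 1748 → Oct 21, 1749: 365 days.
Oct 21, 1749 → Oct 21, 1750: 365 days.
Oct 21, 1750 → Oct 21, 1751: 365 days.
Oct 21, 1751 → Oct 21, 1752: 366 days (Feb 29, 1752 is in that span).
Oct 21, 1752 → Oct 21, 1753: 365 days.
Oct 21, 1753 → Oct 21, 1754: 365 days.
Oct 21, 1754 → Oct 21, 1755: 365 days.
Oct 21, 1755 → Oct 21, 1756: 366 days (Feb 29, 1756 is in that span).
Oct 21, 1756 → Oct 21, 1757: 365 days.
Oct 21, 1757 → Oct 21, 1758: 365 days.
Oct 21, 1758 → Oct 21, 1759: 365 days.
Oct 21, 1759 → Oct 21, 1760: 366 days (Feb 29, 1760 is in that span).
Oct 21, 1760 → Oct 21, 1761: 365 days.
Oct 21, 1761 → Oct 21, 1762: 365 days.
Oct 21, 1762 → Oct 21, 1763: 365 days.
Oct 21, 1763 → Nov 21, 1763: 31 days (October has 31).
Nov 21, 1763 → Dec 21, 1763: 30 days (November has 30).
Dec 21, 1763 → Jan 21, 1764: 31 days (December has 31).
Jan 21, 1764 → Feb 21, 1764: 31 days (January has 31).
Feb 21, 1764 → Mar 21, 1764: 29 days (February has 29).
Mar 21, 1764 → Apr 17, 1764: 27 days.
Total: 7484 days.

7484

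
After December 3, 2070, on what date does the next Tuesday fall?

December 9, 2070

Dec 3, 2070 is a Wednesday.
From Wednesday to the next Tuesday is 6 days.
Dec 3, 2070 + 6 = Dec 9, 2070.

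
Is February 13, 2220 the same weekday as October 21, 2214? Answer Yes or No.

From Oct 21, 2214 to Feb 13, 2220 is 1941 days.
1941 mod 7 = 2, so they are different weekdays.
(Oct 21, 2214 is a Friday; Feb 13, 2220 is a Sunday.)

No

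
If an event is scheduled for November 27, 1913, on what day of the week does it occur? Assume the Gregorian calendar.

Doomsday rule: the anchor day for the 1900s is Wednesday. For year 13: 13÷12 = 1 r 1, and 1÷4 = 0, so 1+1+0 = 2.
Wednesday + 2 ≡ Friday — that's 1913's doomsday.
In November the doomsday date is Nov 7.
Nov 27 is 20 days after Nov 7; 20 mod 7 = 6, so Friday + 6 = Thursday.

Thursday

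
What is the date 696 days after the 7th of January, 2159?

December 3, 2160

+365 (one year) → Jan 7, 2160 (331 left).
Jan has 31 days: +25 → Feb 1, 2160 (306 left).
Feb has 29 days: +29 → Mar 1, 2160 (277 left).
Mar has 31 days: +31 → Apr 1, 2160 (246 left).
Apr has 30 days: +30 → May 1, 2160 (216 left).
May has 31 days: +31 → Jun 1, 2160 (185 left).
Jun has 30 days: +30 → Jul 1, 2160 (155 left).
Jul has 31 days: +31 → Aug 1, 2160 (124 left).
Aug has 31 days: +31 → Sep 1, 2160 (93 left).
Sep has 30 days: +30 → Oct 1, 2160 (63 left).
Oct has 31 days: +31 → Nov 1, 2160 (32 left).
Nov has 30 days: +30 → Dec 1, 2160 (2 left).
+2 → Dec 3, 2160.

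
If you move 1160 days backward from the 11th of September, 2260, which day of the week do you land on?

Thursday

Sep 11, 2260 is a Tuesday.
1160 mod 7 = 5, so 1160 days before a Tuesday is Tuesday − 5 = Thursday.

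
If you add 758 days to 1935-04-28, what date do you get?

+366 (one year; includes Feb 29, 1936) → Apr 28, 1936 (392 left).
Apr has 30 days: +3 → May 1, 1936 (389 left).
May has 31 days: +31 → Jun 1, 1936 (358 left).
Jun has 30 days: +30 → Jul 1, 1936 (328 left).
Jul has 31 days: +31 → Aug 1, 1936 (297 left).
Aug has 31 days: +31 → Sep 1, 1936 (266 left).
Sep has 30 days: +30 → Oct 1, 1936 (236 left).
Oct has 31 days: +31 → Nov 1, 1936 (205 left).
Nov has 30 days: +30 → Dec 1, 1936 (175 left).
Dec has 31 days: +31 → Jan 1, 1937 (144 left).
Jan has 31 days: +31 → Feb 1, 1937 (113 left).
Feb has 28 days: +28 → Mar 1, 1937 (85 left).
Mar has 31 days: +31 → Apr 1, 1937 (54 left).
Apr has 30 days: +30 → May 1, 1937 (24 left).
+24 → May 25, 1937.

May 25, 1937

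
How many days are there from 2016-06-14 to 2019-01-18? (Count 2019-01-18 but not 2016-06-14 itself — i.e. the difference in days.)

Jun 14, 2016 → Jun 14, 2017: 365 days.
Jun 14, 2017 → Jun 14, 2018: 365 days.
Jun 14, 2018 → Jul 14, 2018: 30 days (June has 30).
Jul 14, 2018 → Aug 14, 2018: 31 days (July has 31).
Aug 14, 2018 → Sep 14, 2018: 31 days (August has 31).
Sep 14, 2018 → Oct 14, 2018: 30 days (September has 30).
Oct 14, 2018 → Nov 14, 2018: 31 days (October has 31).
Nov 14, 2018 → Dec 14, 2018: 30 days (November has 30).
Dec 14, 2018 → Jan 14, 2019: 31 days (December has 31).
Jan 14, 2019 → Jan 18, 2019: 4 days.
Total: 948 days.

948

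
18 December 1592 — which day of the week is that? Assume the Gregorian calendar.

Doomsday rule: the anchor day for the 1500s is Wednesday. For year 92: 92÷12 = 7 r 8, and 8÷4 = 2, so 7+8+2 = 17.
Wednesday + 17 ≡ Saturday — that's 1592's doomsday.
In December the doomsday date is Dec 12.
Dec 18 is 6 days after Dec 12; 6 mod 7 = 6, so Saturday + 6 = Friday.

Friday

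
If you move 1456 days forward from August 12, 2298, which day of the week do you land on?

Aug 12, 2298 is a Friday.
1456 mod 7 = 0, so 1456 days after a Friday is Friday + 0 = Friday.

Friday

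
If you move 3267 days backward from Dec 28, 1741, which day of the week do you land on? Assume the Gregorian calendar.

First find the weekday of Dec 28, 1741. Doomsday rule: the anchor day for the 1700s is Sunday. For year 41: 41÷12 = 3 r 5, and 5÷4 = 1, so 3+5+1 = 9.
Sunday + 9 ≡ Tuesday — that's 1741's doomsday.
In December the doomsday date is Dec 12.
Dec 28 is 16 days after Dec 12; 16 mod 7 = 2, so Tuesday + 2 = Thursday.
3267 mod 7 = 5, so 3267 days before a Thursday is Thursday − 5 = Saturday.

Saturday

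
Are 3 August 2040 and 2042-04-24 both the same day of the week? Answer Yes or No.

From Aug 3, 2040 to Apr 24, 2042 is 629 days.
629 mod 7 = 6, so they are different weekdays.
(Aug 3, 2040 is a Friday; Apr 24, 2042 is a Thursday.)

No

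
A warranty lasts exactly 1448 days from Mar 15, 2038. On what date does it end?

March 2, 2042

+365 (one year) → Mar 15, 2039 (1083 left).
+366 (one year; includes Feb 29, 2040) → Mar 15, 2040 (717 left).
+365 (one year) → Mar 15, 2041 (352 left).
Mar has 31 days: +17 → Apr 1, 2041 (335 left).
Apr has 30 days: +30 → May 1, 2041 (305 left).
May has 31 days: +31 → Jun 1, 2041 (274 left).
Jun has 30 days: +30 → Jul 1, 2041 (244 left).
Jul has 31 days: +31 → Aug 1, 2041 (213 left).
Aug has 31 days: +31 → Sep 1, 2041 (182 left).
Sep has 30 days: +30 → Oct 1, 2041 (152 left).
Oct has 31 days: +31 → Nov 1, 2041 (121 left).
Nov has 30 days: +30 → Dec 1, 2041 (91 left).
Dec has 31 days: +31 → Jan 1, 2042 (60 left).
Jan has 31 days: +31 → Feb 1, 2042 (29 left).
Feb has 28 days: +28 → Mar 1, 2042 (1 left).
+1 → Mar 2, 2042.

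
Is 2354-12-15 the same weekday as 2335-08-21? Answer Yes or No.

Yes

From Aug 21, 2335 to Dec 15, 2354 is 7056 days.
7056 mod 7 = 0, so they are the same weekday.
(Aug 21, 2335 is a Wednesday; Dec 15, 2354 is a Wednesday.)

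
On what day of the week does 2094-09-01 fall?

January 1, 2094 is a Friday.
Jan 1, 2094 → Feb 1, 2094: 31 days (January has 31).
Feb 1, 2094 → Mar 1, 2094: 28 days (February has 28).
Mar 1, 2094 → Apr 1, 2094: 31 days (March has 31).
Apr 1, 2094 → May 1, 2094: 30 days (April has 30).
May 1, 2094 → Jun 1, 2094: 31 days (May has 31).
Jun 1, 2094 → Jul 1, 2094: 30 days (June has 30).
Jul 1, 2094 → Aug 1, 2094: 31 days (July has 31).
Aug 1, 2094 → Sep 1, 2094: 31 days.
Total: 243 days.
243 mod 7 = 5, so Friday + 5 = Wednesday.

Wednesday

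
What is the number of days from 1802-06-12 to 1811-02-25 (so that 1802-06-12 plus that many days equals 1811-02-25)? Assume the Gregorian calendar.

3180

Jun 12, 1802 → Jun 12, 1803: 365 days.
Jun 12, 1803 → Jun 12, 1804: 366 days (Feb 29, 1804 is in that span).
Jun 12, 1804 → Jun 12, 1805: 365 days.
Jun 12, 1805 → Jun 12, 1806: 365 days.
Jun 12, 1806 → Jun 12, 1807: 365 days.
Jun 12, 1807 → Jun 12, 1808: 366 days (Feb 29, 1808 is in that span).
Jun 12, 1808 → Jun 12, 1809: 365 days.
Jun 12, 1809 → Jun 12, 1810: 365 days.
Jun 12, 1810 → Jul 12, 1810: 30 days (June has 30).
Jul 12, 1810 → Aug 12, 1810: 31 days (July has 31).
Aug 12, 1810 → Sep 12, 1810: 31 days (August has 31).
Sep 12, 1810 → Oct 12, 1810: 30 days (September has 30).
Oct 12, 1810 → Nov 12, 1810: 31 days (October has 31).
Nov 12, 1810 → Dec 12, 1810: 30 days (November has 30).
Dec 12, 1810 → Jan 12, 1811: 31 days (December has 31).
Jan 12, 1811 → Feb 12, 1811: 31 days (January has 31).
Feb 12, 1811 → Feb 25, 1811: 13 days.
Total: 3180 days.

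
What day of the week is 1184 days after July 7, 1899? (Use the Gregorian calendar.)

Saturday

Jul 7, 1899 is a Friday.
1184 mod 7 = 1, so 1184 days after a Friday is Friday + 1 = Saturday.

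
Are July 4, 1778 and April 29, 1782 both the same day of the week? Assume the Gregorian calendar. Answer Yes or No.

From Jul 4, 1778 to Apr 29, 1782 is 1395 days.
1395 mod 7 = 2, so they are different weekdays.
(Jul 4, 1778 is a Saturday; Apr 29, 1782 is a Monday.)

No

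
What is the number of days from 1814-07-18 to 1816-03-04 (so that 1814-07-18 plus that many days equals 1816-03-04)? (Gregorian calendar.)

Jul 18, 1814 → Jul 18, 1815: 365 days.
Jul 18, 1815 → Aug 18, 1815: 31 days (July has 31).
Aug 18, 1815 → Sep 18, 1815: 31 days (August has 31).
Sep 18, 1815 → Oct 18, 1815: 30 days (September has 30).
Oct 18, 1815 → Nov 18, 1815: 31 days (October has 31).
Nov 18, 1815 → Dec 18, 1815: 30 days (November has 30).
Dec 18, 1815 → Jan 18, 1816: 31 days (December has 31).
Jan 18, 1816 → Feb 18, 1816: 31 days (January has 31).
Feb 18, 1816 → Mar 4, 1816: 15 days.
Total: 595 days.

595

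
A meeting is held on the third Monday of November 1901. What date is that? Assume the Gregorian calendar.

November 1, 1901 is a Friday.
The first Monday is therefore November 4 (3 days later).
The third Monday is 4 + 2×7 = November 18.

November 18, 1901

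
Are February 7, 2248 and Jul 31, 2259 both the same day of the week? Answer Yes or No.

From Feb 7, 2248 to Jul 31, 2259 is 4192 days.
4192 mod 7 = 6, so they are different weekdays.
(Feb 7, 2248 is a Monday; Jul 31, 2259 is a Sunday.)

No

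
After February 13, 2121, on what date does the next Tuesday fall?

Feb 13, 2121 is a Thursday.
From Thursday to the next Tuesday is 5 days.
Feb 13, 2121 + 5 = Feb 18, 2121.

February 18, 2121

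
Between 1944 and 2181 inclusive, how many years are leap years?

Multiples of 4 in [1944,2181]: 60.
Of those, multiples of 100: 2 (not leap unless ÷400).
Multiples of 400: 1.
Leap years = 60 − 2 + 1 = 59.

59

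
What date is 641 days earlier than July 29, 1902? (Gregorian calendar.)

October 26, 1900

−365 (one year) → Jul 29, 1901 (276 left).
−29 → Jun 30, 1901 (end of Jun, 30 days; 247 left).
−30 → May 31, 1901 (end of May, 31 days; 217 left).
−31 → Apr 30, 1901 (end of Apr, 30 days; 186 left).
−30 → Mar 31, 1901 (end of Mar, 31 days; 156 left).
−31 → Feb 28, 1901 (end of Feb, 28 days; 125 left).
−28 → Jan 31, 1901 (end of Jan, 31 days; 97 left).
−31 → Dec 31, 1900 (end of Dec, 31 days; 66 left).
−31 → Nov 30, 1900 (end of Nov, 30 days; 35 left).
−30 → Oct 31, 1900 (end of Oct, 31 days; 5 left).
−5 → Oct 26, 1900.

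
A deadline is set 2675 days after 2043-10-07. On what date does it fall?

+366 (one year; includes Feb 29, 2044) → Oct 7, 2044 (2309 left).
+365 (one year) → Oct 7, 2045 (1944 left).
+365 (one year) → Oct 7, 2046 (1579 left).
+365 (one year) → Oct 7, 2047 (1214 left).
+366 (one year; includes Feb 29, 2048) → Oct 7, 2048 (848 left).
+365 (one year) → Oct 7, 2049 (483 left).
+365 (one year) → Oct 7, 2050 (118 left).
Oct has 31 days: +25 → Nov 1, 2050 (93 left).
Nov has 30 days: +30 → Dec 1, 2050 (63 left).
Dec has 31 days: +31 → Jan 1, 2051 (32 left).
Jan has 31 days: +31 → Feb 1, 2051 (1 left).
+1 → Feb 2, 2051.

February 2, 2051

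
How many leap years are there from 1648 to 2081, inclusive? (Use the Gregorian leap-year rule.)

106

Multiples of 4 in [1648,2081]: 109.
Of those, multiples of 100: 4 (not leap unless ÷400).
Multiples of 400: 1.
Leap years = 109 − 4 + 1 = 106.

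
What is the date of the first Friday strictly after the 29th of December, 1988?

Dec 29, 1988 is a Thursday.
From Thursday to the next Friday is 1 day.
Dec 29, 1988 + 1 = Dec 30, 1988.

December 30, 1988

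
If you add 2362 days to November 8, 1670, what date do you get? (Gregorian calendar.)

+365 (one year) → Nov 8, 1671 (1997 left).
+366 (one year; includes Feb 29, 1672) → Nov 8, 1672 (1631 left).
+365 (one year) → Nov 8, 1673 (1266 left).
+365 (one year) → Nov 8, 1674 (901 left).
+365 (one year) → Nov 8, 1675 (536 left).
+366 (one year; includes Feb 29, 1676) → Nov 8, 1676 (170 left).
Nov has 30 days: +23 → Dec 1, 1676 (147 left).
Dec has 31 days: +31 → Jan 1, 1677 (116 left).
Jan has 31 days: +31 → Feb 1, 1677 (85 left).
Feb has 28 days: +28 → Mar 1, 1677 (57 left).
Mar has 31 days: +31 → Apr 1, 1677 (26 left).
+26 → Apr 27, 1677.

April 27, 1677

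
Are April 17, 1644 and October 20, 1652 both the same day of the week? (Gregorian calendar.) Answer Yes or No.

Yes

From Apr 17, 1644 to Oct 20, 1652 is 3108 days.
3108 mod 7 = 0, so they are the same weekday.
(Apr 17, 1644 is a Sunday; Oct 20, 1652 is a Sunday.)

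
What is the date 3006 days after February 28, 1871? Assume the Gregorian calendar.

May 23, 1879

+365 (one year) → Feb 28, 1872 (2641 left).
+366 (one year; includes Feb 29, 1872) → Feb 28, 1873 (2275 left).
+365 (one year) → Feb 28, 1874 (1910 left).
+365 (one year) → Feb 28, 1875 (1545 left).
+365 (one year) → Feb 28, 1876 (1180 left).
+366 (one year; includes Feb 29, 1876) → Feb 28, 1877 (814 left).
+365 (one year) → Feb 28, 1878 (449 left).
+365 (one year) → Feb 28, 1879 (84 left).
Feb has 28 days: +1 → Mar 1, 1879 (83 left).
Mar has 31 days: +31 → Apr 1, 1879 (52 left).
Apr has 30 days: +30 → May 1, 1879 (22 left).
+22 → May 23, 1879.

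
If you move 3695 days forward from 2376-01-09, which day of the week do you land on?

First find the weekday of Jan 9, 2376. Doomsday rule: the anchor day for the 2300s is Wednesday. For year 76: 76÷12 = 6 r 4, and 4÷4 = 1, so 6+4+1 = 11.
Wednesday + 11 ≡ Sunday — that's 2376's doomsday.
In January the doomsday date is Jan 4 (2376 is a leap year (divisible by 4)).
Jan 9 is 5 days after Jan 4; 5 mod 7 = 5, so Sunday + 5 = Friday.
3695 mod 7 = 6, so 3695 days after a Friday is Friday + 6 = Thursday.

Thursday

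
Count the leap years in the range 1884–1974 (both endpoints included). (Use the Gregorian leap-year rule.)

22

Multiples of 4 in [1884,1974]: 23.
Of those, multiples of 100: 1 (not leap unless ÷400).
Multiples of 400: 0.
Leap years = 23 − 1 + 0 = 22.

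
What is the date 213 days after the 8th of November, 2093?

June 9, 2094

Nov has 30 days: +23 → Dec 1, 2093 (190 left).
Dec has 31 days: +31 → Jan 1, 2094 (159 left).
Jan has 31 days: +31 → Feb 1, 2094 (128 left).
Feb has 28 days: +28 → Mar 1, 2094 (100 left).
Mar has 31 days: +31 → Apr 1, 2094 (69 left).
Apr has 30 days: +30 → May 1, 2094 (39 left).
May has 31 days: +31 → Jun 1, 2094 (8 left).
+8 → Jun 9, 2094.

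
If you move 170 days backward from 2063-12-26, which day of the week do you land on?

Dec 26, 2063 is a Wednesday.
170 mod 7 = 2, so 170 days before a Wednesday is Wednesday − 2 = Monday.

Monday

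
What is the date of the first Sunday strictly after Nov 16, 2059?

November 23, 2059

Nov 16, 2059 is a Sunday.
From Sunday to the next Sunday is 7 days.
Nov 16, 2059 + 7 = Nov 23, 2059.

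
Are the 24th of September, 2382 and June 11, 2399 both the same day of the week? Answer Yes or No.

Yes

From Sep 24, 2382 to Jun 11, 2399 is 6104 days.
6104 mod 7 = 0, so they are the same weekday.
(Sep 24, 2382 is a Friday; Jun 11, 2399 is a Friday.)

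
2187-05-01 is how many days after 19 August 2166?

7560

Aug 19, 2166 → Aug 19, 2167: 365 days.
Aug 19, 2167 → Aug 19, 2168: 366 days (Feb 29, 2168 is in that span).
Aug 19, 2168 → Aug 19, 2169: 365 days.
Aug 19, 2169 → Aug 19, 2170: 365 days.
Aug 19, 2170 → Aug 19, 2171: 365 days.
Aug 19, 2171 → Aug 19, 2172: 366 days (Feb 29, 2172 is in that span).
Aug 19, 2172 → Aug 19, 2173: 365 days.
Aug 19, 2173 → Aug 19, 2174: 365 days.
Aug 19, 2174 → Aug 19, 2175: 365 days.
Aug 19, 2175 → Aug 19, 2176: 366 days (Feb 29, 2176 is in that span).
Aug 19, 2176 → Aug 19, 2177: 365 days.
Aug 19, 2177 → Aug 19, 2178: 365 days.
Aug 19, 2178 → Aug 19, 2179: 365 days.
Aug 19, 2179 → Aug 19, 2180: 366 days (Feb 29, 2180 is in that span).
Aug 19, 2180 → Aug 19, 2181: 365 days.
Aug 19, 2181 → Aug 19, 2182: 365 days.
Aug 19, 2182 → Aug 19, 2183: 365 days.
Aug 19, 2183 → Aug 19, 2184: 366 days (Feb 29, 2184 is in that span).
Aug 19, 2184 → Aug 19, 2185: 365 days.
Aug 19, 2185 → Aug 19, 2186: 365 days.
Aug 19, 2186 → Sep 19, 2186: 31 days (August has 31).
Sep 19, 2186 → Oct 19, 2186: 30 days (September has 30).
Oct 19, 2186 → Nov 19, 2186: 31 days (October has 31).
Nov 19, 2186 → Dec 19, 2186: 30 days (November has 30).
Dec 19, 2186 → Jan 19, 2187: 31 days (December has 31).
Jan 19, 2187 → Feb 19, 2187: 31 days (January has 31).
Feb 19, 2187 → Mar 19, 2187: 28 days (February has 28).
Mar 19, 2187 → Apr 19, 2187: 31 days (March has 31).
Apr 19, 2187 → May 1, 2187: 12 days.
Total: 7560 days.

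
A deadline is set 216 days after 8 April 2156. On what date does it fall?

Apr has 30 days: +23 → May 1, 2156 (193 left).
May has 31 days: +31 → Jun 1, 2156 (162 left).
Jun has 30 days: +30 → Jul 1, 2156 (132 left).
Jul has 31 days: +31 → Aug 1, 2156 (101 left).
Aug has 31 days: +31 → Sep 1, 2156 (70 left).
Sep has 30 days: +30 → Oct 1, 2156 (40 left).
Oct has 31 days: +31 → Nov 1, 2156 (9 left).
+9 → Nov 10, 2156.

November 10, 2156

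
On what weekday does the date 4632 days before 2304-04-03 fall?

Tuesday

First find the weekday of Apr 3, 2304. Doomsday rule: the anchor day for the 2300s is Wednesday. For year 04: 4÷12 = 0 r 4, and 4÷4 = 1, so 0+4+1 = 5.
Wednesday + 5 ≡ Monday — that's 2304's doomsday.
In April the doomsday date is Apr 4.
Apr 3 is 1 day before Apr 4; 1 mod 7 = 1, so Monday − 1 = Sunday.
4632 mod 7 = 5, so 4632 days before a Sunday is Sunday − 5 = Tuesday.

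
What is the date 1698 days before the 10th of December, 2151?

April 17, 2147

−365 (one year) → Dec 10, 2150 (1333 left).
−365 (one year) → Dec 10, 2149 (968 left).
−365 (one year) → Dec 10, 2148 (603 left).
−366 (one year; includes Feb 29, 2148) → Dec 10, 2147 (237 left).
−10 → Nov 30, 2147 (end of Nov, 30 days; 227 left).
−30 → Oct 31, 2147 (end of Oct, 31 days; 197 left).
−31 → Sep 30, 2147 (end of Sep, 30 days; 166 left).
−30 → Aug 31, 2147 (end of Aug, 31 days; 136 left).
−31 → Jul 31, 2147 (end of Jul, 31 days; 105 left).
−31 → Jun 30, 2147 (end of Jun, 30 days; 74 left).
−30 → May 31, 2147 (end of May, 31 days; 44 left).
−31 → Apr 30, 2147 (end of Apr, 30 days; 13 left).
−13 → Apr 17, 2147.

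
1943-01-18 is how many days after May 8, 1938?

1716

May 8, 1938 → May 8, 1939: 365 days.
May 8, 1939 → May 8, 1940: 366 days (Feb 29, 1940 is in that span).
May 8, 1940 → May 8, 1941: 365 days.
May 8, 1941 → May 8, 1942: 365 days.
May 8, 1942 → Jun 8, 1942: 31 days (May has 31).
Jun 8, 1942 → Jul 8, 1942: 30 days (June has 30).
Jul 8, 1942 → Aug 8, 1942: 31 days (July has 31).
Aug 8, 1942 → Sep 8, 1942: 31 days (August has 31).
Sep 8, 1942 → Oct 8, 1942: 30 days (September has 30).
Oct 8, 1942 → Nov 8, 1942: 31 days (October has 31).
Nov 8, 1942 → Dec 8, 1942: 30 days (November has 30).
Dec 8, 1942 → Jan 8, 1943: 31 days (December has 31).
Jan 8, 1943 → Jan 18, 1943: 10 days.
Total: 1716 days.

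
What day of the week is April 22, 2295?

Doomsday rule: the anchor day for the 2200s is Friday. For year 95: 95÷12 = 7 r 11, and 11÷4 = 2, so 7+11+2 = 20.
Friday + 20 ≡ Thursday — that's 2295's doomsday.
In April the doomsday date is Apr 4.
Apr 22 is 18 days after Apr 4; 18 mod 7 = 4, so Thursday + 4 = Monday.

Monday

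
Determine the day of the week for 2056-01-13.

Doomsday rule: the anchor day for the 2000s is Tuesday. For year 56: 56÷12 = 4 r 8, and 8÷4 = 2, so 4+8+2 = 14.
Tuesday + 14 ≡ Tuesday — that's 2056's doomsday.
In January the doomsday date is Jan 4 (2056 is a leap year (divisible by 4)).
Jan 13 is 9 days after Jan 4; 9 mod 7 = 2, so Tuesday + 2 = Thursday.

Thursday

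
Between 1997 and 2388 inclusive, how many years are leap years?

Multiples of 4 in [1997,2388]: 98.
Of those, multiples of 100: 4 (not leap unless ÷400).
Multiples of 400: 1.
Leap years = 98 − 4 + 1 = 95.

95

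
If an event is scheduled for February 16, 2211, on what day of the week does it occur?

Saturday

Doomsday rule: the anchor day for the 2200s is Friday. For year 11: 11÷12 = 0 r 11, and 11÷4 = 2, so 0+11+2 = 13.
Friday + 13 ≡ Thursday — that's 2211's doomsday.
In February the doomsday date is Feb 28 (2211 is not a leap year).
Feb 16 is 12 days before Feb 28; 12 mod 7 = 5, so Thursday − 5 = Saturday.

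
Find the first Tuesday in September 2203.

September 1, 2203 is a Thursday.
The first Tuesday is therefore September 6 (5 days later).

September 6, 2203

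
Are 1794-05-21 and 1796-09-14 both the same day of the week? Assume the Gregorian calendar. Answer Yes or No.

Yes

From May 21, 1794 to Sep 14, 1796 is 847 days.
847 mod 7 = 0, so they are the same weekday.
(May 21, 1794 is a Wednesday; Sep 14, 1796 is a Wednesday.)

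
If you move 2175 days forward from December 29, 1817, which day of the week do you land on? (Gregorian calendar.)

Dec 29, 1817 is a Monday.
2175 mod 7 = 5, so 2175 days after a Monday is Monday + 5 = Saturday.

Saturday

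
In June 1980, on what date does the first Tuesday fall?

June 3, 1980

June 1, 1980 is a Sunday.
The first Tuesday is therefore June 3 (2 days later).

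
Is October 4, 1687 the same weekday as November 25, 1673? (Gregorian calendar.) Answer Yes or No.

From Nov 25, 1673 to Oct 4, 1687 is 5061 days.
5061 mod 7 = 0, so they are the same weekday.
(Nov 25, 1673 is a Saturday; Oct 4, 1687 is a Saturday.)

Yes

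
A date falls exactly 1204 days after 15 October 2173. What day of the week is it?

Friday

First find the weekday of Oct 15, 2173. Doomsday rule: the anchor day for the 2100s is Sunday. For year 73: 73÷12 = 6 r 1, and 1÷4 = 0, so 6+1+0 = 7.
Sunday + 7 ≡ Sunday — that's 2173's doomsday.
In October the doomsday date is Oct 10.
Oct 15 is 5 days after Oct 10; 5 mod 7 = 5, so Sunday + 5 = Friday.
1204 mod 7 = 0, so 1204 days after a Friday is Friday + 0 = Friday.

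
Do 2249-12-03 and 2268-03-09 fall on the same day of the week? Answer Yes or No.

From Dec 3, 2249 to Mar 9, 2268 is 6671 days.
6671 mod 7 = 0, so they are the same weekday.
(Dec 3, 2249 is a Monday; Mar 9, 2268 is a Monday.)

Yes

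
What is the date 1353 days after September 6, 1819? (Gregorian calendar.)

May 21, 1823

+366 (one year; includes Feb 29, 1820) → Sep 6, 1820 (987 left).
+365 (one year) → Sep 6, 1821 (622 left).
+365 (one year) → Sep 6, 1822 (257 left).
Sep has 30 days: +25 → Oct 1, 1822 (232 left).
Oct has 31 days: +31 → Nov 1, 1822 (201 left).
Nov has 30 days: +30 → Dec 1, 1822 (171 left).
Dec has 31 days: +31 → Jan 1, 1823 (140 left).
Jan has 31 days: +31 → Feb 1, 1823 (109 left).
Feb has 28 days: +28 → Mar 1, 1823 (81 left).
Mar has 31 days: +31 → Apr 1, 1823 (50 left).
Apr has 30 days: +30 → May 1, 1823 (20 left).
+20 → May 21, 1823.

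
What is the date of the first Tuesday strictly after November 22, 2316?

November 28, 2316

Nov 22, 2316 is a Wednesday.
From Wednesday to the next Tuesday is 6 days.
Nov 22, 2316 + 6 = Nov 28, 2316.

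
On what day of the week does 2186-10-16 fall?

Doomsday rule: the anchor day for the 2100s is Sunday. For year 86: 86÷12 = 7 r 2, and 2÷4 = 0, so 7+2+0 = 9.
Sunday + 9 ≡ Tuesday — that's 2186's doomsday.
In October the doomsday date is Oct 10.
Oct 16 is 6 days after Oct 10; 6 mod 7 = 6, so Tuesday + 6 = Monday.

Monday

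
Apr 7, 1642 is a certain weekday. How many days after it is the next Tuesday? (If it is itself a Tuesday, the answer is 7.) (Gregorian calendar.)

1

Apr 7, 1642 is a Monday.
From Monday to the next Tuesday is 1 day.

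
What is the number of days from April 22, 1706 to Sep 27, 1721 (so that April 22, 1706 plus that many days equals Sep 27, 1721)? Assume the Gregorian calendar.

Apr 22, 1706 → Apr 22, 1707: 365 days.
Apr 22, 1707 → Apr 22, 1708: 366 days (Feb 29, 1708 is in that span).
Apr 22, 1708 → Apr 22, 1709: 365 days.
Apr 22, 1709 → Apr 22, 1710: 365 days.
Apr 22, 1710 → Apr 22, 1711: 365 days.
Apr 22, 1711 → Apr 22, 1712: 366 days (Feb 29, 1712 is in that span).
Apr 22, 1712 → Apr 22, 1713: 365 days.
Apr 22, 1713 → Apr 22, 1714: 365 days.
Apr 22, 1714 → Apr 22, 1715: 365 days.
Apr 22, 1715 → Apr 22, 1716: 366 days (Feb 29, 1716 is in that span).
Apr 22, 1716 → Apr 22, 1717: 365 days.
Apr 22, 1717 → Apr 22, 1718: 365 days.
Apr 22, 1718 → Apr 22, 1719: 365 days.
Apr 22, 1719 → Apr 22, 1720: 366 days (Feb 29, 1720 is in that span).
Apr 22, 1720 → Apr 22, 1721: 365 days.
Apr 22, 1721 → May 22, 1721: 30 days (April has 30).
May 22, 1721 → Jun 22, 1721: 31 days (May has 31).
Jun 22, 1721 → Jul 22, 1721: 30 days (June has 30).
Jul 22, 1721 → Aug 22, 1721: 31 days (July has 31).
Aug 22, 1721 → Sep 22, 1721: 31 days (August has 31).
Sep 22, 1721 → Sep 27, 1721: 5 days.
Total: 5637 days.

5637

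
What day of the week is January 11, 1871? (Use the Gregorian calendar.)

Wednesday

Doomsday rule: the anchor day for the 1800s is Friday. For year 71: 71÷12 = 5 r 11, and 11÷4 = 2, so 5+11+2 = 18.
Friday + 18 ≡ Tuesday — that's 1871's doomsday.
In January the doomsday date is Jan 3 (1871 is not a leap year).
Jan 11 is 8 days after Jan 3; 8 mod 7 = 1, so Tuesday + 1 = Wednesday.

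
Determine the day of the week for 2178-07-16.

Doomsday rule: the anchor day for the 2100s is Sunday. For year 78: 78÷12 = 6 r 6, and 6÷4 = 1, so 6+6+1 = 13.
Sunday + 13 ≡ Saturday — that's 2178's doomsday.
In July the doomsday date is Jul 11.
Jul 16 is 5 days after Jul 11; 5 mod 7 = 5, so Saturday + 5 = Thursday.

Thursday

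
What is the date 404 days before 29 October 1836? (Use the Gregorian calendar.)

−366 (one year; includes Feb 29, 1836) → Oct 29, 1835 (38 left).
−29 → Sep 30, 1835 (end of Sep, 30 days; 9 left).
−9 → Sep 21, 1835.

September 21, 1835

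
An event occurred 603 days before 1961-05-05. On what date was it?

September 10, 1959

−365 (one year) → May 5, 1960 (238 left).
−5 → Apr 30, 1960 (end of Apr, 30 days; 233 left).
−30 → Mar 31, 1960 (end of Mar, 31 days; 203 left).
−31 → Feb 29, 1960 (end of Feb, 29 days; 172 left).
−29 → Jan 31, 1960 (end of Jan, 31 days; 143 left).
−31 → Dec 31, 1959 (end of Dec, 31 days; 112 left).
−31 → Nov 30, 1959 (end of Nov, 30 days; 81 left).
−30 → Oct 31, 1959 (end of Oct, 31 days; 51 left).
−31 → Sep 30, 1959 (end of Sep, 30 days; 20 left).
−20 → Sep 10, 1959.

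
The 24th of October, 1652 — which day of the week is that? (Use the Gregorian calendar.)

Thursday

Doomsday rule: the anchor day for the 1600s is Tuesday. For year 52: 52÷12 = 4 r 4, and 4÷4 = 1, so 4+4+1 = 9.
Tuesday + 9 ≡ Thursday — that's 1652's doomsday.
In October the doomsday date is Oct 10.
Oct 24 is 14 days after Oct 10; 14 mod 7 = 0, so Thursday + 0 = Thursday.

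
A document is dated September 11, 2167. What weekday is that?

Friday

January 1, 2167 is a Thursday.
Jan 1, 2167 → Feb 1, 2167: 31 days (January has 31).
Feb 1, 2167 → Mar 1, 2167: 28 days (February has 28).
Mar 1, 2167 → Apr 1, 2167: 31 days (March has 31).
Apr 1, 2167 → May 1, 2167: 30 days (April has 30).
May 1, 2167 → Jun 1, 2167: 31 days (May has 31).
Jun 1, 2167 → Jul 1, 2167: 30 days (June has 30).
Jul 1, 2167 → Aug 1, 2167: 31 days (July has 31).
Aug 1, 2167 → Sep 1, 2167: 31 days (August has 31).
Sep 1, 2167 → Sep 11, 2167: 10 days.
Total: 253 days.
253 mod 7 = 1, so Thursday + 1 = Friday.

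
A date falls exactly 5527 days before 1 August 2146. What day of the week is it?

Aug 1, 2146 is a Monday.
5527 mod 7 = 4, so 5527 days before a Monday is Monday − 4 = Thursday.

Thursday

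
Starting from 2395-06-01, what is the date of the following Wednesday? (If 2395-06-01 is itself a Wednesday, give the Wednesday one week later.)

Jun 1, 2395 is a Thursday.
From Thursday to the next Wednesday is 6 days.
Jun 1, 2395 + 6 = Jun 7, 2395.

June 7, 2395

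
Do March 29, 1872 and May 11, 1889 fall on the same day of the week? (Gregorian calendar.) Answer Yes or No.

From Mar 29, 1872 to May 11, 1889 is 6252 days.
6252 mod 7 = 1, so they are different weekdays.
(Mar 29, 1872 is a Friday; May 11, 1889 is a Saturday.)

No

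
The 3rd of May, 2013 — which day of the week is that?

Friday

Doomsday rule: the anchor day for the 2000s is Tuesday. For year 13: 13÷12 = 1 r 1, and 1÷4 = 0, so 1+1+0 = 2.
Tuesday + 2 ≡ Thursday — that's 2013's doomsday.
In May the doomsday date is May 9.
May 3 is 6 days before May 9; 6 mod 7 = 6, so Thursday − 6 = Friday.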